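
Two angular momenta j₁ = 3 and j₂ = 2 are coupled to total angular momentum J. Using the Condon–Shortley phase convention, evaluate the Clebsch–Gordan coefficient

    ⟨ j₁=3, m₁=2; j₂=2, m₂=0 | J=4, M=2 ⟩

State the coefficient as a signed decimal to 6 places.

j₁+j₂−J=1  J+j₁−j₂=5  J−j₁+j₂=3  j₁+j₂+J+1=10
(j₁±m₁, j₂±m₂, J±M) = (5,1,2,2,6,2)
P² = 8640/7
sum k=0..1:
  [0] +1/48 = 1/48
  [1] −1/240 = -1/240
S = 1/60
C² = P²·S² = 12/35 ; C = +0.585540

+√(12/35) ≈ +0.585540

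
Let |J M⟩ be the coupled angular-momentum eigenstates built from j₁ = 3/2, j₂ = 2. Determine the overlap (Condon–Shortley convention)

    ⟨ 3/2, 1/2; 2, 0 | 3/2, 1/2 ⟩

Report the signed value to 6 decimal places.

triangle: 2!*1!*2!/6! = 4/720
(j±m)!: 2!*1!*2!*2!*2!*1! = 16
prefactor² = (2J+1)*Δ*N² = 16/45
  k=0: +1/(0!*2!*1!*2!*0!*0!) = 1/4
  k=1: −1/(1!*1!*0!*1!*1!*1!) = -1
Σ = -3/4  ⇒  CG² = 16/45*(-3/4)² = 1/5
CG = −√(1/5) = -0.447214

-0.447214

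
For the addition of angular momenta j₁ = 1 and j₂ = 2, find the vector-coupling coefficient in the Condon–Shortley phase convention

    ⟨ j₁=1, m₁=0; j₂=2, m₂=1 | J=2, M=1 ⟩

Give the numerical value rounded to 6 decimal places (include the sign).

−√(1/6) ≈ -0.408248

triangle: 1!×1!×3!/6! = 6/720
(j±m)!: 1!×1!×3!×1!×3!×1! = 36
prefactor² = (2J+1)×Δ×N² = 3/2
  k=0: +1/(0!×1!×1!×3!×0!×0!) = 1/6
  k=1: −1/(1!×0!×0!×2!×1!×1!) = -1/2
Σ = -1/3  ⇒  CG² = 3/2×(-1/3)² = 1/6
CG = −√(1/6) = -0.408248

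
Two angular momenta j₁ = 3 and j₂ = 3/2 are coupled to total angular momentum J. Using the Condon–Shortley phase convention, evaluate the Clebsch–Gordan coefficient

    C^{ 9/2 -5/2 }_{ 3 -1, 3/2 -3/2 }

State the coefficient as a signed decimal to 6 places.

+0.645497  (= +√(5/12))

j₁+j₂−J=0  J+j₁−j₂=6  J−j₁+j₂=3  j₁+j₂+J+1=10
(j₁±m₁, j₂±m₂, J±M) = (2,4,0,3,2,7)
P² = 34560
sum k=0..0:
  [0] +1/288 = 1/288
S = 1/288
C² = P²·S² = 5/12 ; C = +0.645497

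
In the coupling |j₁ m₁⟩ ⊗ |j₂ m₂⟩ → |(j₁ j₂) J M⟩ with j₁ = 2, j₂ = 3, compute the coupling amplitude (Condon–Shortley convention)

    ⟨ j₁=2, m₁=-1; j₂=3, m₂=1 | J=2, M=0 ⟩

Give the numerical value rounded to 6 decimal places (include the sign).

triangle: 3!×1!×3!/8! = 36/40320
(j±m)!: 1!×3!×4!×2!×2!×2! = 1152
prefactor² = (2J+1)×Δ×N² = 36/7
  k=2: +1/(2!×1!×1!×2!×0!×1!) = 1/4
  k=3: −1/(3!×0!×0!×1!×1!×2!) = -1/12
Σ = 1/6  ⇒  CG² = 36/7×1/6² = 1/7
CG = +√(1/7) = +0.377964

+√(1/7) = +0.377964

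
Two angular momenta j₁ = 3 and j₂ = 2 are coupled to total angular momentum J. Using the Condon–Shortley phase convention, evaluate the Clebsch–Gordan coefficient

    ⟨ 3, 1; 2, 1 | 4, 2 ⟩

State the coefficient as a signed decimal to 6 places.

−√(1/28) = -0.188982

j₁+j₂−J=1  J+j₁−j₂=5  J−j₁+j₂=3  j₁+j₂+J+1=10
(j₁±m₁, j₂±m₂, J±M) = (4,2,3,1,6,2)
P² = 5184/7
sum k=0..1:
  [0] +1/72 = 1/72
  [1] −1/48 = -1/48
S = -1/144
C² = P²·S² = 1/28 ; C = -0.188982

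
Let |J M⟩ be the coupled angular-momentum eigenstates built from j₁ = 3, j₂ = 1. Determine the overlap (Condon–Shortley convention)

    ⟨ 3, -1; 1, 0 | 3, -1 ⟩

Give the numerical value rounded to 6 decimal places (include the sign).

j₁+j₂−J=1  J+j₁−j₂=5  J−j₁+j₂=1  j₁+j₂+J+1=8
(j₁±m₁, j₂±m₂, J±M) = (2,4,1,1,2,4)
P² = 48
sum k=0..1:
  [0] +1/24 = 1/24
  [1] −1/12 = -1/12
S = -1/24
C² = P²·S² = 1/12 ; C = -0.288675

-0.288675  (= −√(1/12))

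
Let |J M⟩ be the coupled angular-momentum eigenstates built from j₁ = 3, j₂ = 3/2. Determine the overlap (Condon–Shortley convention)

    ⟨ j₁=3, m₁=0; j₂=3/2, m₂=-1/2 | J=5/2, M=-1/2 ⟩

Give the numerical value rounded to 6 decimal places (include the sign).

j₁+j₂−J=2  J+j₁−j₂=4  J−j₁+j₂=1  j₁+j₂+J+1=8
(j₁±m₁, j₂±m₂, J±M) = (3,3,1,2,2,3)
P² = 216/35
sum k=0..1:
  [0] +1/12 = 1/12
  [1] −1/4 = -1/4
S = -1/6
C² = P²·S² = 6/35 ; C = -0.414039

-0.414039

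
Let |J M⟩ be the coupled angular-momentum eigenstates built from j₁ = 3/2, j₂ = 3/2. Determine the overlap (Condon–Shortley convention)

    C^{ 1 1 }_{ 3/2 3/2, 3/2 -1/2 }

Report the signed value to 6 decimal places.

+√(3/10) ≈ +0.547723

√[3·2!1!1!/5! · 3!0!1!2!2!0!] = √(6/5)
  +(−1)^0/∏(0,2,0,1,1,0)! = 1/2  (running 1/2)
⟨..|..⟩ = √(6/5)·(1/2) = +0.547723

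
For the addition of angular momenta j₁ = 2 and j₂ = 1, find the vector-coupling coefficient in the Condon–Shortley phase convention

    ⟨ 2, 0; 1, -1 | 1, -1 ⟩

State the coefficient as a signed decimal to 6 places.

triangle: 2!·2!·0!/5! = 4/120
(j±m)!: 2!·2!·0!·2!·0!·2! = 16
prefactor² = (2J+1)·Δ·N² = 8/5
  k=0: +1/(0!·2!·2!·0!·0!·0!) = 1/4
Σ = 1/4  ⇒  CG² = 8/5·1/4² = 1/10
CG = +√(1/10) = +0.316228

+0.316228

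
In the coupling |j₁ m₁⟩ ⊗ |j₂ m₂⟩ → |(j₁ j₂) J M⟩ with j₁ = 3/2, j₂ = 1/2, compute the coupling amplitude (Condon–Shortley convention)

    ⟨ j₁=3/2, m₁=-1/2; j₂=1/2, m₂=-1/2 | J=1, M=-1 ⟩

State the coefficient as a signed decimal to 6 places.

+√(1/4) = +0.500000

√[3·1!2!0!/4! · 1!2!0!1!0!2!] = √(1)
  +(−1)^0/∏(0,1,2,0,0,0)! = 1/2  (running 1/2)
⟨..|..⟩ = √(1)·(1/2) = +0.500000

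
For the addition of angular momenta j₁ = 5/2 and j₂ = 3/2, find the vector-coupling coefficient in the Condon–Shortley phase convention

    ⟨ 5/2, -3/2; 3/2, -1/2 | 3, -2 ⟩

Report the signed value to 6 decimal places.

√[7·1!4!2!/8! · 1!4!1!2!1!5!] = √(48)
  +(−1)^0/∏(0,1,4,1,0,1)! = 1/24  (running 1/24)
  +(−1)^1/∏(1,0,3,0,1,2)! = -1/12  (running -1/24)
⟨..|..⟩ = √(48)·(-1/24) = -0.288675

-0.288675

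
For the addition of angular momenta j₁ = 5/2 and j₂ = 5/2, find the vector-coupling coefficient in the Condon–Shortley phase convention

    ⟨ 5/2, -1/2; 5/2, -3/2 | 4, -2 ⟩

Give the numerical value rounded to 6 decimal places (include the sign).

triangle: 1!*4!*4!/10! = 576/3628800
(j±m)!: 2!*3!*1!*4!*2!*6! = 414720
prefactor² = (2J+1)*Δ*N² = 20736/35
  k=0: +1/(0!*1!*3!*1!*1!*3!) = 1/36
  k=1: −1/(1!*0!*2!*0!*2!*4!) = -1/96
Σ = 5/288  ⇒  CG² = 20736/35*5/288² = 5/28
CG = +√(5/28) = +0.422577

+√(5/28) = +0.422577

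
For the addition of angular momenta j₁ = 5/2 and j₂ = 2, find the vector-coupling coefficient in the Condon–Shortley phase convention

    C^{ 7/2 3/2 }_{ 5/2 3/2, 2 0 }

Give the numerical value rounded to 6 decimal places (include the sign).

+0.534522  (= +√(2/7))

√[8·1!4!3!/9! · 4!1!2!2!5!2!] = √(512/7)
  +(−1)^0/∏(0,1,1,2,3,1)! = 1/12  (running 1/12)
  +(−1)^1/∏(1,0,0,1,4,2)! = -1/48  (running 1/16)
⟨..|..⟩ = √(512/7)·(1/16) = +0.534522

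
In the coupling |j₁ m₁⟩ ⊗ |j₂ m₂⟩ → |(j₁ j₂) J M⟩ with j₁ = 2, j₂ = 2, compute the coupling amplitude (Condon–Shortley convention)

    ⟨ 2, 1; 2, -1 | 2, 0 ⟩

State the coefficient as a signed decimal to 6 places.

+√(1/14) = +0.267261

√[5·2!2!2!/7! · 3!1!1!3!2!2!] = √(8/7)
  +(−1)^0/∏(0,2,1,1,1,1)! = 1/2  (running 1/2)
  +(−1)^1/∏(1,1,0,0,2,2)! = -1/4  (running 1/4)
⟨..|..⟩ = √(8/7)·(1/4) = +0.267261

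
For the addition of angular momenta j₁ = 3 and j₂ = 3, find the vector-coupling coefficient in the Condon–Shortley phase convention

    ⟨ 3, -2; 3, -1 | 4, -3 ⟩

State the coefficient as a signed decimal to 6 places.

j₁+j₂−J=2  J+j₁−j₂=4  J−j₁+j₂=4  j₁+j₂+J+1=11
(j₁±m₁, j₂±m₂, J±M) = (1,5,2,4,1,7)
P² = 82944/11
sum k=1..2:
  [1] −1/144 = -1/144
  [2] +1/288 = 1/288
S = -1/288
C² = P²·S² = 1/11 ; C = -0.301511

-0.301511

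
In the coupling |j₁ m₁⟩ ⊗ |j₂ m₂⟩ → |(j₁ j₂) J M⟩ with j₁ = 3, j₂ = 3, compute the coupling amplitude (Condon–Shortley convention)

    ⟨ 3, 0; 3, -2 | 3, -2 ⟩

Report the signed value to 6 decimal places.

triangle: 3!×3!×3!/10! = 216/3628800
(j±m)!: 3!×3!×1!×5!×1!×5! = 518400
prefactor² = (2J+1)×Δ×N² = 216
  k=0: +1/(0!×3!×3!×1!×0!×2!) = 1/72
  k=1: −1/(1!×2!×2!×0!×1!×3!) = -1/24
Σ = -1/36  ⇒  CG² = 216×(-1/36)² = 1/6
CG = −√(1/6) = -0.408248

-0.408248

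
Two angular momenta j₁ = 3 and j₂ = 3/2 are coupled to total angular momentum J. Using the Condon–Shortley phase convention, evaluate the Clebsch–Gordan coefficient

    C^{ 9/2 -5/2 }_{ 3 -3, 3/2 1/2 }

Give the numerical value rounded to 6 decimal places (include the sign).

+0.288675  (= +√(1/12))

√[10·0!6!3!/10! · 0!6!2!1!2!7!] = √(172800)
  +(−1)^0/∏(0,0,6,2,0,1)! = 1/1440  (running 1/1440)
⟨..|..⟩ = √(172800)·(1/1440) = +0.288675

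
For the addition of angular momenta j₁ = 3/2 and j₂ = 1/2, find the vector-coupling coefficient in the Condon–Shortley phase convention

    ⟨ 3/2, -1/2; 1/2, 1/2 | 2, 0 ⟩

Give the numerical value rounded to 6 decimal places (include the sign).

+√(1/2) ≈ +0.707107

triangle: 0!×3!×1!/5! = 6/120
(j±m)!: 1!×2!×1!×0!×2!×2! = 8
prefactor² = (2J+1)×Δ×N² = 2
  k=0: +1/(0!×0!×2!×1!×1!×0!) = 1/2
Σ = 1/2  ⇒  CG² = 2×1/2² = 1/2
CG = +√(1/2) = +0.707107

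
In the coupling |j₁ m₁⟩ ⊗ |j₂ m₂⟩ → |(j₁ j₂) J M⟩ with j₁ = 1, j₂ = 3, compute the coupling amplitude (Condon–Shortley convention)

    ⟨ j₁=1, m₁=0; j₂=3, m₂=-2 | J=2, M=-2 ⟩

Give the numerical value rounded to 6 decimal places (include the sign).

-0.487950  (= −√(5/21))

√[5·2!0!4!/7! · 1!1!1!5!0!4!] = √(960/7)
  +(−1)^1/∏(1,1,0,0,0,4)! = -1/24  (running -1/24)
⟨..|..⟩ = √(960/7)·(-1/24) = -0.487950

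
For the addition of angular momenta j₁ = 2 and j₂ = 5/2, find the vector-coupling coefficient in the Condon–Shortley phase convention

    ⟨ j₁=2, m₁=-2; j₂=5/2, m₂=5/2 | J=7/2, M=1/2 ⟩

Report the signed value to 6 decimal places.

√[8·1!3!4!/9! · 0!4!5!0!4!3!] = √(9216/7)
  +(−1)^1/∏(1,0,3,4,0,0)! = -1/144  (running -1/144)
⟨..|..⟩ = √(9216/7)·(-1/144) = -0.251976

-0.251976  (= −√(4/63))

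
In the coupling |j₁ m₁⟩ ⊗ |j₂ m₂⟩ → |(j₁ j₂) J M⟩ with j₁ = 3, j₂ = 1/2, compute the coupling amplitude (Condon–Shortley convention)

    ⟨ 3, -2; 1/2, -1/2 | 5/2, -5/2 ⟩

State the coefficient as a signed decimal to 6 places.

triangle: 1!·5!·0!/7! = 120/5040
(j±m)!: 1!·5!·0!·1!·0!·5! = 14400
prefactor² = (2J+1)·Δ·N² = 14400/7
  k=0: +1/(0!·1!·5!·0!·0!·0!) = 1/120
Σ = 1/120  ⇒  CG² = 14400/7·1/120² = 1/7
CG = +√(1/7) = +0.377964

+0.377964  (= +√(1/7))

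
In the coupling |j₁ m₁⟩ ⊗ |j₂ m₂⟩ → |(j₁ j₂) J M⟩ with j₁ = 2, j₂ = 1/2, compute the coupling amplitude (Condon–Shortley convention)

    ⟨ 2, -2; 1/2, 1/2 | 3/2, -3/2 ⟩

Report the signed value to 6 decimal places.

−√(4/5) = -0.894427

√[4·1!3!0!/5! · 0!4!1!0!0!3!] = √(144/5)
  +(−1)^1/∏(1,0,3,0,0,0)! = -1/6  (running -1/6)
⟨..|..⟩ = √(144/5)·(-1/6) = -0.894427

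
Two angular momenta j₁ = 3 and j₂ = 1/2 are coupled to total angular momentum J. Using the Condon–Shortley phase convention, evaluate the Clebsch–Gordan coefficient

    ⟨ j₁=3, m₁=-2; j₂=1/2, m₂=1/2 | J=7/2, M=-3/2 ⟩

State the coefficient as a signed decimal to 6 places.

j₁+j₂−J=0  J+j₁−j₂=6  J−j₁+j₂=1  j₁+j₂+J+1=8
(j₁±m₁, j₂±m₂, J±M) = (1,5,1,0,2,5)
P² = 28800/7
sum k=0..0:
  [0] +1/120 = 1/120
S = 1/120
C² = P²·S² = 2/7 ; C = +0.534522

+√(2/7) = +0.534522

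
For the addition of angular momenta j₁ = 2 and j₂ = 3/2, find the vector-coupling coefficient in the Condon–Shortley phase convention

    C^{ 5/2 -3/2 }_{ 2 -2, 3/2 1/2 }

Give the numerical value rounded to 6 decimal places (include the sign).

−√(16/35) ≈ -0.676123

√[6·1!3!2!/7! · 0!4!2!1!1!4!] = √(576/35)
  +(−1)^1/∏(1,0,3,1,0,1)! = -1/6  (running -1/6)
⟨..|..⟩ = √(576/35)·(-1/6) = -0.676123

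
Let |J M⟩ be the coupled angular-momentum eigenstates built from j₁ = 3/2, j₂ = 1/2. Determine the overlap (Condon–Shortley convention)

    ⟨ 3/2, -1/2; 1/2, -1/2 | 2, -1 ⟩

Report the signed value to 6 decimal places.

j₁+j₂−J=0  J+j₁−j₂=3  J−j₁+j₂=1  j₁+j₂+J+1=5
(j₁±m₁, j₂±m₂, J±M) = (1,2,0,1,1,3)
P² = 3
sum k=0..0:
  [0] +1/2 = 1/2
S = 1/2
C² = P²·S² = 3/4 ; C = +0.866025

+0.866025  (= +√(3/4))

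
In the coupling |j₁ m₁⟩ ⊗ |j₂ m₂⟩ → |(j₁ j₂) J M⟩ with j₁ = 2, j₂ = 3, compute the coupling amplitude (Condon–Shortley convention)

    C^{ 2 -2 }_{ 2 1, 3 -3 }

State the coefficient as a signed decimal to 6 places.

triangle: 3!*1!*3!/8! = 36/40320
(j±m)!: 3!*1!*0!*6!*0!*4! = 103680
prefactor² = (2J+1)*Δ*N² = 3240/7
  k=0: +1/(0!*3!*1!*0!*0!*3!) = 1/36
Σ = 1/36  ⇒  CG² = 3240/7*1/36² = 5/14
CG = +√(5/14) = +0.597614

+0.597614  (= +√(5/14))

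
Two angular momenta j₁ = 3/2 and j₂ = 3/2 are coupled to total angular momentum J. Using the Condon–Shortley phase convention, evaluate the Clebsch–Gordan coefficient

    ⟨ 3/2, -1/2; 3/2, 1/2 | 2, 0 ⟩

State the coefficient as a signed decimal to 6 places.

j₁+j₂−J=1  J+j₁−j₂=2  J−j₁+j₂=2  j₁+j₂+J+1=6
(j₁±m₁, j₂±m₂, J±M) = (1,2,2,1,2,2)
P² = 4/9
sum k=0..1:
  [0] +1/4 = 1/4
  [1] −1/1 = -1
S = -3/4
C² = P²·S² = 1/4 ; C = -0.500000

-0.500000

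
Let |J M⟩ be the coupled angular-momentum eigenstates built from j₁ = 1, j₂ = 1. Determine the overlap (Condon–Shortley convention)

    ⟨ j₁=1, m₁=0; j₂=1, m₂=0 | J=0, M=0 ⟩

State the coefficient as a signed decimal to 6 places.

-0.577350

√[1·2!0!0!/3! · 1!1!1!1!0!0!] = √(1/3)
  +(−1)^1/∏(1,1,0,0,0,0)! = -1  (running -1)
⟨..|..⟩ = √(1/3)·(-1) = -0.577350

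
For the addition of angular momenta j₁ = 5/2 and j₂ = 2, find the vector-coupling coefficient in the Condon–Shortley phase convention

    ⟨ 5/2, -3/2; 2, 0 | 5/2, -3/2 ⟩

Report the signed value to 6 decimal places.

-0.119523  (= −√(1/70))

triangle: 2!·3!·2!/8! = 24/40320
(j±m)!: 1!·4!·2!·2!·1!·4! = 2304
prefactor² = (2J+1)·Δ·N² = 288/35
  k=1: −1/(1!·1!·3!·1!·0!·1!) = -1/6
  k=2: +1/(2!·0!·2!·0!·1!·2!) = 1/8
Σ = -1/24  ⇒  CG² = 288/35·(-1/24)² = 1/70
CG = −√(1/70) = -0.119523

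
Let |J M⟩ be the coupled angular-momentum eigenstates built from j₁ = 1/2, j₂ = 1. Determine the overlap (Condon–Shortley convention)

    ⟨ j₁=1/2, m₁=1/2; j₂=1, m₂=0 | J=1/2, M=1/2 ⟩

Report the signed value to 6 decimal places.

√[2·1!0!1!/3! · 1!0!1!1!1!0!] = √(1/3)
  +(−1)^0/∏(0,1,0,1,0,0)! = 1  (running 1)
⟨..|..⟩ = √(1/3)·(1) = +0.577350

+√(1/3) ≈ +0.577350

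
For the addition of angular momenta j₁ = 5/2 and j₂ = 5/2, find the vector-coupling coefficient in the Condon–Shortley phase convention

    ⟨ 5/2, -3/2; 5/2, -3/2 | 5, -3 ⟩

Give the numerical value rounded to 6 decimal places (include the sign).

+√(5/9) ≈ +0.745356

triangle: 0!×5!×5!/11! = 14400/39916800
(j±m)!: 1!×4!×1!×4!×2!×8! = 46448640
prefactor² = (2J+1)×Δ×N² = 184320
  k=0: +1/(0!×0!×4!×1!×1!×4!) = 1/576
Σ = 1/576  ⇒  CG² = 184320×1/576² = 5/9
CG = +√(5/9) = +0.745356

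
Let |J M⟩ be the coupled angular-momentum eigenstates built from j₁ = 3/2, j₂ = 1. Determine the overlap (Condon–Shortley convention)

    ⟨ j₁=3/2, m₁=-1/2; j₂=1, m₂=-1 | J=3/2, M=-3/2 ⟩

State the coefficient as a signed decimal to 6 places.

+0.632456

triangle: 1!·2!·1!/5! = 2/120
(j±m)!: 1!·2!·0!·2!·0!·3! = 24
prefactor² = (2J+1)·Δ·N² = 8/5
  k=0: +1/(0!·1!·2!·0!·0!·1!) = 1/2
Σ = 1/2  ⇒  CG² = 8/5·1/2² = 2/5
CG = +√(2/5) = +0.632456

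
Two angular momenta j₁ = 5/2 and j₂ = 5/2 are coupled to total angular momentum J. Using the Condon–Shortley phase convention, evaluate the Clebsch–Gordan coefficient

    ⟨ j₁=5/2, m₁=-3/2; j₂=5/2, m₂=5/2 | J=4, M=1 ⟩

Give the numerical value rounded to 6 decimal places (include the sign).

-0.377964  (= −√(1/7))

j₁+j₂−J=1  J+j₁−j₂=4  J−j₁+j₂=4  j₁+j₂+J+1=10
(j₁±m₁, j₂±m₂, J±M) = (1,4,5,0,5,3)
P² = 20736/7
sum k=1..1:
  [1] −1/144 = -1/144
S = -1/144
C² = P²·S² = 1/7 ; C = -0.377964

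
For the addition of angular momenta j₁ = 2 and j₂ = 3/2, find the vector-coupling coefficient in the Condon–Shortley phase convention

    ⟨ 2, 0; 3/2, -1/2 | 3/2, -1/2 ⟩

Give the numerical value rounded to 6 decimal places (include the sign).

−√(1/5) = -0.447214

triangle: 2!×2!×1!/6! = 4/720
(j±m)!: 2!×2!×1!×2!×1!×2! = 16
prefactor² = (2J+1)×Δ×N² = 16/45
  k=0: +1/(0!×2!×2!×1!×0!×0!) = 1/4
  k=1: −1/(1!×1!×1!×0!×1!×1!) = -1
Σ = -3/4  ⇒  CG² = 16/45×(-3/4)² = 1/5
CG = −√(1/5) = -0.447214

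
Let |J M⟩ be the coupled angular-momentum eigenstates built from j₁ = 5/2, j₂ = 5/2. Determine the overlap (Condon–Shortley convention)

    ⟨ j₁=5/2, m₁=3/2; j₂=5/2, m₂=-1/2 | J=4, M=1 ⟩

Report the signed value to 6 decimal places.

j₁+j₂−J=1  J+j₁−j₂=4  J−j₁+j₂=4  j₁+j₂+J+1=10
(j₁±m₁, j₂±m₂, J±M) = (4,1,2,3,5,3)
P² = 10368/35
sum k=0..1:
  [0] +1/24 = 1/24
  [1] −1/144 = -1/144
S = 5/144
C² = P²·S² = 5/14 ; C = +0.597614

+0.597614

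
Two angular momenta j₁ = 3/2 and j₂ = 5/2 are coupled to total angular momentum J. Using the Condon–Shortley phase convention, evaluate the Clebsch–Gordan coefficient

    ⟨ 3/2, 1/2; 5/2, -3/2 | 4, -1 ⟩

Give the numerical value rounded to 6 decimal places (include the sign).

+0.517549

j₁+j₂−J=0  J+j₁−j₂=3  J−j₁+j₂=5  j₁+j₂+J+1=9
(j₁±m₁, j₂±m₂, J±M) = (2,1,1,4,3,5)
P² = 4320/7
sum k=0..0:
  [0] +1/48 = 1/48
S = 1/48
C² = P²·S² = 15/56 ; C = +0.517549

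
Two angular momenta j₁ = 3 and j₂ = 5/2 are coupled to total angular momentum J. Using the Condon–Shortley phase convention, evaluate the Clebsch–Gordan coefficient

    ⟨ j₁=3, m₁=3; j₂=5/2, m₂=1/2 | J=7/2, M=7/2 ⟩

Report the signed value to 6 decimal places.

√[8·2!4!3!/10! · 6!0!3!2!7!0!] = √(27648)
  +(−1)^0/∏(0,2,0,3,4,0)! = 1/288  (running 1/288)
⟨..|..⟩ = √(27648)·(1/288) = +0.577350

+√(1/3) = +0.577350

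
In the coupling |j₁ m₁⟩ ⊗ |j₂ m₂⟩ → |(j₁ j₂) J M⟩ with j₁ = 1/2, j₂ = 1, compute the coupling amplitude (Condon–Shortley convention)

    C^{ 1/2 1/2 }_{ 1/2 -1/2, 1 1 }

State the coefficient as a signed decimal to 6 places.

−√(2/3) ≈ -0.816497

j₁+j₂−J=1  J+j₁−j₂=0  J−j₁+j₂=1  j₁+j₂+J+1=3
(j₁±m₁, j₂±m₂, J±M) = (0,1,2,0,1,0)
P² = 2/3
sum k=1..1:
  [1] −1/1 = -1
S = -1
C² = P²·S² = 2/3 ; C = -0.816497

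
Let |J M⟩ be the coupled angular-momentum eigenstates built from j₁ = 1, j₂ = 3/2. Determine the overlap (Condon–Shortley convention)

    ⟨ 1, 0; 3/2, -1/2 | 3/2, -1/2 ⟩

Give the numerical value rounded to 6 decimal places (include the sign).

+√(1/15) ≈ +0.258199

triangle: 1!×1!×2!/5! = 2/120
(j±m)!: 1!×1!×1!×2!×1!×2! = 4
prefactor² = (2J+1)×Δ×N² = 4/15
  k=0: +1/(0!×1!×1!×1!×0!×1!) = 1
  k=1: −1/(1!×0!×0!×0!×1!×2!) = -1/2
Σ = 1/2  ⇒  CG² = 4/15×1/2² = 1/15
CG = +√(1/15) = +0.258199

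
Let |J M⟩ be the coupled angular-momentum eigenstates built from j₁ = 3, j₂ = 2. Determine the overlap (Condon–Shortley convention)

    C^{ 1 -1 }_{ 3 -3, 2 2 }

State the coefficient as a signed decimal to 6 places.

+0.654654

j₁+j₂−J=4  J+j₁−j₂=2  J−j₁+j₂=0  j₁+j₂+J+1=7
(j₁±m₁, j₂±m₂, J±M) = (0,6,4,0,0,2)
P² = 6912/7
sum k=4..4:
  [4] +1/48 = 1/48
S = 1/48
C² = P²·S² = 3/7 ; C = +0.654654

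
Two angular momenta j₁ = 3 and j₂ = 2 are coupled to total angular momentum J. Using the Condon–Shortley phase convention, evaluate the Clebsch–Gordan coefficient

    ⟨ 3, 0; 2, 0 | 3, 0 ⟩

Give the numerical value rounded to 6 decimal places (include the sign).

−√(4/15) ≈ -0.516398

√[7·2!4!2!/9! · 3!3!2!2!3!3!] = √(48/5)
  +(−1)^0/∏(0,2,3,2,1,0)! = 1/24  (running 1/24)
  +(−1)^1/∏(1,1,2,1,2,1)! = -1/4  (running -5/24)
  +(−1)^2/∏(2,0,1,0,3,2)! = 1/24  (running -1/6)
⟨..|..⟩ = √(48/5)·(-1/6) = -0.516398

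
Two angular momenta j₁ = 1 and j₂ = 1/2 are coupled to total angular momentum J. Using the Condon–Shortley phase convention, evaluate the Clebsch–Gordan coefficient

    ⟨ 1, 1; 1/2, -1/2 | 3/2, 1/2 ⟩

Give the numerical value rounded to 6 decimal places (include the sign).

+√(1/3) = +0.577350

√[4·0!2!1!/4! · 2!0!0!1!2!1!] = √(4/3)
  +(−1)^0/∏(0,0,0,0,2,1)! = 1/2  (running 1/2)
⟨..|..⟩ = √(4/3)·(1/2) = +0.577350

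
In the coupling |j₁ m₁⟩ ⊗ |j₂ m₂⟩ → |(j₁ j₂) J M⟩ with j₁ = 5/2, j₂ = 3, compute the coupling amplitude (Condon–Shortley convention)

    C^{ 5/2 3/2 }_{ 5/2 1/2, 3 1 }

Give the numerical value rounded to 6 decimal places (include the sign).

+0.169031  (= +√(1/35))

triangle: 3!*2!*3!/9! = 72/362880
(j±m)!: 3!*2!*4!*2!*4!*1! = 13824
prefactor² = (2J+1)*Δ*N² = 576/35
  k=1: −1/(1!*2!*1!*3!*1!*0!) = -1/12
  k=2: +1/(2!*1!*0!*2!*2!*1!) = 1/8
Σ = 1/24  ⇒  CG² = 576/35*1/24² = 1/35
CG = +√(1/35) = +0.169031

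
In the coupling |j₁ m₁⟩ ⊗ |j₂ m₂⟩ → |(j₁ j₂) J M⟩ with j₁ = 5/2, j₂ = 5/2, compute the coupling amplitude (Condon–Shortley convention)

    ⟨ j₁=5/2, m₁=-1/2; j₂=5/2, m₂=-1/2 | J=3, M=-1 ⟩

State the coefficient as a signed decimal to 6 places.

-0.516398

√[7·2!3!3!/9! · 2!3!2!3!2!4!] = √(48/5)
  +(−1)^0/∏(0,2,3,2,0,1)! = 1/24  (running 1/24)
  +(−1)^1/∏(1,1,2,1,1,2)! = -1/4  (running -5/24)
  +(−1)^2/∏(2,0,1,0,2,3)! = 1/24  (running -1/6)
⟨..|..⟩ = √(48/5)·(-1/6) = -0.516398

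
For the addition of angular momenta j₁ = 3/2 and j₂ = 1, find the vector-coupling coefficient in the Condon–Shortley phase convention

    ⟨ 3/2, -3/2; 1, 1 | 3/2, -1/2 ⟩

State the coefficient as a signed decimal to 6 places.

-0.632456  (= −√(2/5))

√[4·1!2!1!/5! · 0!3!2!0!1!2!] = √(8/5)
  +(−1)^1/∏(1,0,2,1,0,0)! = -1/2  (running -1/2)
⟨..|..⟩ = √(8/5)·(-1/2) = -0.632456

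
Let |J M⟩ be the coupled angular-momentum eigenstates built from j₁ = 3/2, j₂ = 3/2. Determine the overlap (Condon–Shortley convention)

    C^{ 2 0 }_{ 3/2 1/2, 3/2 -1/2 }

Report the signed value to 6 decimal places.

triangle: 1!×2!×2!/6! = 4/720
(j±m)!: 2!×1!×1!×2!×2!×2! = 16
prefactor² = (2J+1)×Δ×N² = 4/9
  k=0: +1/(0!×1!×1!×1!×1!×1!) = 1
  k=1: −1/(1!×0!×0!×0!×2!×2!) = -1/4
Σ = 3/4  ⇒  CG² = 4/9×3/4² = 1/4
CG = +√(1/4) = +0.500000

+0.500000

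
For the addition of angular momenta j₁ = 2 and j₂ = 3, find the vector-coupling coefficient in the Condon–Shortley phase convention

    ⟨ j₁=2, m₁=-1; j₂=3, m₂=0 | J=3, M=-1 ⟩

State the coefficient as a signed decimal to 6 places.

j₁+j₂−J=2  J+j₁−j₂=2  J−j₁+j₂=4  j₁+j₂+J+1=9
(j₁±m₁, j₂±m₂, J±M) = (1,3,3,3,2,4)
P² = 96/5
sum k=1..2:
  [1] −1/8 = -1/8
  [2] +1/12 = 1/12
S = -1/24
C² = P²·S² = 1/30 ; C = -0.182574

-0.182574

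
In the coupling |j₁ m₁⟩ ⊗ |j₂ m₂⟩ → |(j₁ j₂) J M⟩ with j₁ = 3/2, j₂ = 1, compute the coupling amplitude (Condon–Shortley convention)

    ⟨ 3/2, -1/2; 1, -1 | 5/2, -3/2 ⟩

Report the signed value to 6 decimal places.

triangle: 0!×3!×2!/6! = 12/720
(j±m)!: 1!×2!×0!×2!×1!×4! = 96
prefactor² = (2J+1)×Δ×N² = 48/5
  k=0: +1/(0!×0!×2!×0!×1!×2!) = 1/4
Σ = 1/4  ⇒  CG² = 48/5×1/4² = 3/5
CG = +√(3/5) = +0.774597

+√(3/5) ≈ +0.774597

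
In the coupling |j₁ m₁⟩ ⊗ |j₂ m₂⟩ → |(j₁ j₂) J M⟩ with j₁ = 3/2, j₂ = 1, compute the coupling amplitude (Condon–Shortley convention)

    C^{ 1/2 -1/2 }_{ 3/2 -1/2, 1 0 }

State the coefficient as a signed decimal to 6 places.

-0.577350

triangle: 2!×1!×0!/4! = 2/24
(j±m)!: 1!×2!×1!×1!×0!×1! = 2
prefactor² = (2J+1)×Δ×N² = 1/3
  k=1: −1/(1!×1!×1!×0!×0!×0!) = -1
Σ = -1  ⇒  CG² = 1/3×(-1)² = 1/3
CG = −√(1/3) = -0.577350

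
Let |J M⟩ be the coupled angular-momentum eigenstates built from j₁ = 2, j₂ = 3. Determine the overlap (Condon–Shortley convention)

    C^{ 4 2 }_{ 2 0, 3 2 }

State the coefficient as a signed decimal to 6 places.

triangle: 1!·3!·5!/10! = 720/3628800
(j±m)!: 2!·2!·5!·1!·6!·2! = 691200
prefactor² = (2J+1)·Δ·N² = 8640/7
  k=0: +1/(0!·1!·2!·5!·1!·0!) = 1/240
  k=1: −1/(1!·0!·1!·4!·2!·1!) = -1/48
Σ = -1/60  ⇒  CG² = 8640/7·(-1/60)² = 12/35
CG = −√(12/35) = -0.585540

−√(12/35) = -0.585540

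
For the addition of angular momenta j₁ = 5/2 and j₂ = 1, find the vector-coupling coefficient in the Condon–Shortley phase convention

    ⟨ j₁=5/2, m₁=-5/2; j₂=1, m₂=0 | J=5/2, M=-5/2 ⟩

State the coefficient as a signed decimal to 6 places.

-0.845154

√[6·1!4!1!/7! · 0!5!1!1!0!5!] = √(2880/7)
  +(−1)^1/∏(1,0,4,0,0,1)! = -1/24  (running -1/24)
⟨..|..⟩ = √(2880/7)·(-1/24) = -0.845154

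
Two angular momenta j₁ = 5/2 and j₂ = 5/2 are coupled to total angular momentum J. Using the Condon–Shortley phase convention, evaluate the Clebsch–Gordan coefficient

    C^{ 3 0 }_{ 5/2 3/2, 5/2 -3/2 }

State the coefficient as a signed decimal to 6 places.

+√(49/180) = +0.521749

triangle: 2!·3!·3!/9! = 72/362880
(j±m)!: 4!·1!·1!·4!·3!·3! = 20736
prefactor² = (2J+1)·Δ·N² = 144/5
  k=0: +1/(0!·2!·1!·1!·2!·2!) = 1/8
  k=1: −1/(1!·1!·0!·0!·3!·3!) = -1/36
Σ = 7/72  ⇒  CG² = 144/5·7/72² = 49/180
CG = +√(49/180) = +0.521749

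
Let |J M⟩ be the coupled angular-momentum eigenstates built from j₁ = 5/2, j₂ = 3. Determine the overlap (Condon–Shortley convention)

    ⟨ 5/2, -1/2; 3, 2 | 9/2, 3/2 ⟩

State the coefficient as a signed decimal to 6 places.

-0.604815

√[10·1!4!5!/11! · 2!3!5!1!6!3!] = √(345600/77)
  +(−1)^0/∏(0,1,3,5,1,0)! = 1/720  (running 1/720)
  +(−1)^1/∏(1,0,2,4,2,1)! = -1/96  (running -13/1440)
⟨..|..⟩ = √(345600/77)·(-13/1440) = -0.604815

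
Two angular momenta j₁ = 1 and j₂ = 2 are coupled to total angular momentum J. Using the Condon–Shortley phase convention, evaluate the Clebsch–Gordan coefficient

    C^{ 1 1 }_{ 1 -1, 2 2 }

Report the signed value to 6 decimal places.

√[3·2!0!2!/5! · 0!2!4!0!2!0!] = √(48/5)
  +(−1)^2/∏(2,0,0,2,0,0)! = 1/4  (running 1/4)
⟨..|..⟩ = √(48/5)·(1/4) = +0.774597

+0.774597  (= +√(3/5))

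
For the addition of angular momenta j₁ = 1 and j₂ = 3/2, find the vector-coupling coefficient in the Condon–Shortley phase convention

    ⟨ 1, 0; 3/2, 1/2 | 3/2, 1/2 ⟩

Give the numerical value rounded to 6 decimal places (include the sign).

−√(1/15) = -0.258199

√[4·1!1!2!/5! · 1!1!2!1!2!1!] = √(4/15)
  +(−1)^0/∏(0,1,1,2,0,0)! = 1/2  (running 1/2)
  +(−1)^1/∏(1,0,0,1,1,1)! = -1  (running -1/2)
⟨..|..⟩ = √(4/15)·(-1/2) = -0.258199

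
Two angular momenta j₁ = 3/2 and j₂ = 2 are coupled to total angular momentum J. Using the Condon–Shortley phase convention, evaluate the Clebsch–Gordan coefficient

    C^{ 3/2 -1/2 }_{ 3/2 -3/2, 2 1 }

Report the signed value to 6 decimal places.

+√(2/5) = +0.632456

√[4·2!1!2!/6! · 0!3!3!1!1!2!] = √(8/5)
  +(−1)^2/∏(2,0,1,1,0,1)! = 1/2  (running 1/2)
⟨..|..⟩ = √(8/5)·(1/2) = +0.632456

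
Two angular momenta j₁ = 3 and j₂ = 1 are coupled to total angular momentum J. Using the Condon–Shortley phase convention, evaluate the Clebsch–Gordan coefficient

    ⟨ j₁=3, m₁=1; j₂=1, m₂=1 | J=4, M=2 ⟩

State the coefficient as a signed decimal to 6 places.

√[9·0!6!2!/9! · 4!2!2!0!6!2!] = √(34560/7)
  +(−1)^0/∏(0,0,2,2,4,0)! = 1/96  (running 1/96)
⟨..|..⟩ = √(34560/7)·(1/96) = +0.731925

+√(15/28) ≈ +0.731925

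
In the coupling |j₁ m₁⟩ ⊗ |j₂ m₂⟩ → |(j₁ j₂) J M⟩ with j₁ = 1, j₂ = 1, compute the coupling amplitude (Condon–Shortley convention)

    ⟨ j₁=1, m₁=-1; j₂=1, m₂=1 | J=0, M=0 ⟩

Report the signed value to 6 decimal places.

+0.577350  (= +√(1/3))

triangle: 2!·0!·0!/3! = 2/6
(j±m)!: 0!·2!·2!·0!·0!·0! = 4
prefactor² = (2J+1)·Δ·N² = 4/3
  k=2: +1/(2!·0!·0!·0!·0!·0!) = 1/2
Σ = 1/2  ⇒  CG² = 4/3·1/2² = 1/3
CG = +√(1/3) = +0.577350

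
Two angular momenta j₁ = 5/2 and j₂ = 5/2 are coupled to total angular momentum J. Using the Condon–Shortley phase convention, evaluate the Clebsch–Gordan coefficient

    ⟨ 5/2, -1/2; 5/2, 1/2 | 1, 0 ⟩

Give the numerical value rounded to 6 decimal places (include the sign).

+0.119523  (= +√(1/70))

triangle: 4!×1!×1!/7! = 24/5040
(j±m)!: 2!×3!×3!×2!×1!×1! = 144
prefactor² = (2J+1)×Δ×N² = 72/35
  k=2: +1/(2!×2!×1!×1!×0!×0!) = 1/4
  k=3: −1/(3!×1!×0!×0!×1!×1!) = -1/6
Σ = 1/12  ⇒  CG² = 72/35×1/12² = 1/70
CG = +√(1/70) = +0.119523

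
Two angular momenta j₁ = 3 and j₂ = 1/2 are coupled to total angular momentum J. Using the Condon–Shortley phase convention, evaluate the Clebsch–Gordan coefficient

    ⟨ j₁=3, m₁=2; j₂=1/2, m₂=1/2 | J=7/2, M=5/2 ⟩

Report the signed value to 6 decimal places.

+√(6/7) = +0.925820

√[8·0!6!1!/8! · 5!1!1!0!6!1!] = √(86400/7)
  +(−1)^0/∏(0,0,1,1,5,0)! = 1/120  (running 1/120)
⟨..|..⟩ = √(86400/7)·(1/120) = +0.925820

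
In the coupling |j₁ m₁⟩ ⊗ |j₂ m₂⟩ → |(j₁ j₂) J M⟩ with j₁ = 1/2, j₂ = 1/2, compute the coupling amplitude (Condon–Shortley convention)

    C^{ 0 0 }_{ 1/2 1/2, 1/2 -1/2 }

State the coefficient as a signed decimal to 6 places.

triangle: 1!×0!×0!/2! = 1/2
(j±m)!: 1!×0!×0!×1!×0!×0! = 1
prefactor² = (2J+1)×Δ×N² = 1/2
  k=0: +1/(0!×1!×0!×0!×0!×0!) = 1
Σ = 1  ⇒  CG² = 1/2×1² = 1/2
CG = +√(1/2) = +0.707107

+0.707107  (= +√(1/2))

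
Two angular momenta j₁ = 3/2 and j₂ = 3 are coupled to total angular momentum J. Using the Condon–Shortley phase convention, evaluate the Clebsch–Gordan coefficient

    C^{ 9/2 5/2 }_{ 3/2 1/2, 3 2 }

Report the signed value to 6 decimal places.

triangle: 0!×3!×6!/10! = 4320/3628800
(j±m)!: 2!×1!×5!×1!×7!×2! = 2419200
prefactor² = (2J+1)×Δ×N² = 28800
  k=0: +1/(0!×0!×1!×5!×2!×1!) = 1/240
Σ = 1/240  ⇒  CG² = 28800×1/240² = 1/2
CG = +√(1/2) = +0.707107

+√(1/2) ≈ +0.707107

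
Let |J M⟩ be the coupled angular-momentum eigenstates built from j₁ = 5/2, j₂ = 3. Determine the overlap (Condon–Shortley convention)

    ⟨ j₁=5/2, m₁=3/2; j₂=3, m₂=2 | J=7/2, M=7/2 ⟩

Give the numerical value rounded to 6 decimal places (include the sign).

−√(4/9) = -0.666667

√[8·2!3!4!/10! · 4!1!5!1!7!0!] = √(9216)
  +(−1)^1/∏(1,1,0,4,3,0)! = -1/144  (running -1/144)
⟨..|..⟩ = √(9216)·(-1/144) = -0.666667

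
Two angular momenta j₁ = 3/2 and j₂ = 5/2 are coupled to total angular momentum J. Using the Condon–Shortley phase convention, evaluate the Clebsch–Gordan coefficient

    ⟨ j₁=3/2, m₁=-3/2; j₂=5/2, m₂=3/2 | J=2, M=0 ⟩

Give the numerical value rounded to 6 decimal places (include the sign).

+√(3/7) ≈ +0.654654

√[5·2!1!3!/7! · 0!3!4!1!2!2!] = √(48/7)
  +(−1)^2/∏(2,0,1,2,0,1)! = 1/4  (running 1/4)
⟨..|..⟩ = √(48/7)·(1/4) = +0.654654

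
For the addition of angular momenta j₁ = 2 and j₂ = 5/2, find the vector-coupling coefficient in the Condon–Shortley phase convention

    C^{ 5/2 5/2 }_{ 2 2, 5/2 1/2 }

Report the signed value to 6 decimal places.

+0.462910  (= +√(3/14))

j₁+j₂−J=2  J+j₁−j₂=2  J−j₁+j₂=3  j₁+j₂+J+1=8
(j₁±m₁, j₂±m₂, J±M) = (4,0,3,2,5,0)
P² = 864/7
sum k=0..0:
  [0] +1/24 = 1/24
S = 1/24
C² = P²·S² = 3/14 ; C = +0.462910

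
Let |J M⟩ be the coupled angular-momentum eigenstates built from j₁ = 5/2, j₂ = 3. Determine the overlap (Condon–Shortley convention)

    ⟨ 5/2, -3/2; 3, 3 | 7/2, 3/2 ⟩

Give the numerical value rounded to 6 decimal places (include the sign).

triangle: 2!·3!·4!/10! = 288/3628800
(j±m)!: 1!·4!·6!·0!·5!·2! = 4147200
prefactor² = (2J+1)·Δ·N² = 18432/7
  k=2: +1/(2!·0!·2!·4!·1!·0!) = 1/96
Σ = 1/96  ⇒  CG² = 18432/7·1/96² = 2/7
CG = +√(2/7) = +0.534522

+√(2/7) ≈ +0.534522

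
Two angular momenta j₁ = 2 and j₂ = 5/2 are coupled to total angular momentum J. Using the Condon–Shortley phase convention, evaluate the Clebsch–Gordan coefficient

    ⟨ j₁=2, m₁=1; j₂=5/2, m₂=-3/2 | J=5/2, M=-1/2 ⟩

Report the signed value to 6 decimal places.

√[6·2!2!3!/8! · 3!1!1!4!2!3!] = √(216/35)
  +(−1)^0/∏(0,2,1,1,1,2)! = 1/4  (running 1/4)
  +(−1)^1/∏(1,1,0,0,2,3)! = -1/12  (running 1/6)
⟨..|..⟩ = √(216/35)·(1/6) = +0.414039

+√(6/35) = +0.414039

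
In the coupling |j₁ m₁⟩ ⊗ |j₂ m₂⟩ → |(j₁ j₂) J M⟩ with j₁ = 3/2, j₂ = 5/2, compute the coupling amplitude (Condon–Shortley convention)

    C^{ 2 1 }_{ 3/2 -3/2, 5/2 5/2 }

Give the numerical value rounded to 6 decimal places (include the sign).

+√(5/14) ≈ +0.597614

√[5·2!1!3!/7! · 0!3!5!0!3!1!] = √(360/7)
  +(−1)^2/∏(2,0,1,3,0,0)! = 1/12  (running 1/12)
⟨..|..⟩ = √(360/7)·(1/12) = +0.597614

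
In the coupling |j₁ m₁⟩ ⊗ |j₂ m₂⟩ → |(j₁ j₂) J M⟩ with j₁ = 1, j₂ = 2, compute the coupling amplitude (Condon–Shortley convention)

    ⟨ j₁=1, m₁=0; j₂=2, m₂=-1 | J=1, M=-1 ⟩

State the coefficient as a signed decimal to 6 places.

−√(3/10) = -0.547723

√[3·2!0!2!/5! · 1!1!1!3!0!2!] = √(6/5)
  +(−1)^1/∏(1,1,0,0,0,2)! = -1/2  (running -1/2)
⟨..|..⟩ = √(6/5)·(-1/2) = -0.547723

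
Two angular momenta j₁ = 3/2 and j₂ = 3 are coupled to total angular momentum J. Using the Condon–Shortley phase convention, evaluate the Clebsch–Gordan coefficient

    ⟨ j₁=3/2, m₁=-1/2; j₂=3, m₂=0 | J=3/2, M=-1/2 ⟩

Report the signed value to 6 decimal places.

+0.507093

j₁+j₂−J=3  J+j₁−j₂=0  J−j₁+j₂=3  j₁+j₂+J+1=7
(j₁±m₁, j₂±m₂, J±M) = (1,2,3,3,1,2)
P² = 144/35
sum k=2..2:
  [2] +1/4 = 1/4
S = 1/4
C² = P²·S² = 9/35 ; C = +0.507093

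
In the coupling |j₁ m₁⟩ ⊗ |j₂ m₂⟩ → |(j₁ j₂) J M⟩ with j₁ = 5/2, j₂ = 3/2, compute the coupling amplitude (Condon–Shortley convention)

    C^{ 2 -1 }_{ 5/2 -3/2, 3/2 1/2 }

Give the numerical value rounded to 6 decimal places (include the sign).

+0.154303  (= +√(1/42))

j₁+j₂−J=2  J+j₁−j₂=3  J−j₁+j₂=1  j₁+j₂+J+1=7
(j₁±m₁, j₂±m₂, J±M) = (1,4,2,1,1,3)
P² = 24/7
sum k=1..2:
  [1] −1/6 = -1/6
  [2] +1/4 = 1/4
S = 1/12
C² = P²·S² = 1/42 ; C = +0.154303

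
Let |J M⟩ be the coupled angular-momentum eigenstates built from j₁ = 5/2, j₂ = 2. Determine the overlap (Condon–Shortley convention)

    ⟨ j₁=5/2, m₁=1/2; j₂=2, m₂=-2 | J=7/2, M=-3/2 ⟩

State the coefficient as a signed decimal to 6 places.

+0.617213  (= +√(8/21))

j₁+j₂−J=1  J+j₁−j₂=4  J−j₁+j₂=3  j₁+j₂+J+1=9
(j₁±m₁, j₂±m₂, J±M) = (3,2,0,4,2,5)
P² = 1536/7
sum k=0..0:
  [0] +1/24 = 1/24
S = 1/24
C² = P²·S² = 8/21 ; C = +0.617213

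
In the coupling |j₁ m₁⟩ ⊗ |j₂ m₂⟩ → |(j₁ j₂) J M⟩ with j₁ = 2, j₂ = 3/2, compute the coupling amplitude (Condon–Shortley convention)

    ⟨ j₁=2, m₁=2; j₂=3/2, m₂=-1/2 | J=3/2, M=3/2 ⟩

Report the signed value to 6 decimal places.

j₁+j₂−J=2  J+j₁−j₂=2  J−j₁+j₂=1  j₁+j₂+J+1=6
(j₁±m₁, j₂±m₂, J±M) = (4,0,1,2,3,0)
P² = 32/5
sum k=0..0:
  [0] +1/4 = 1/4
S = 1/4
C² = P²·S² = 2/5 ; C = +0.632456

+0.632456  (= +√(2/5))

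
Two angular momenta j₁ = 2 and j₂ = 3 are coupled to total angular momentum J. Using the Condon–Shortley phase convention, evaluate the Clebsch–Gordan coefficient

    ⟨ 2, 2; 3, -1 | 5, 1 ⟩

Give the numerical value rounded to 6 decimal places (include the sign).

+√(1/14) ≈ +0.267261

j₁+j₂−J=0  J+j₁−j₂=4  J−j₁+j₂=6  j₁+j₂+J+1=11
(j₁±m₁, j₂±m₂, J±M) = (4,0,2,4,6,4)
P² = 663552/7
sum k=0..0:
  [0] +1/1152 = 1/1152
S = 1/1152
C² = P²·S² = 1/14 ; C = +0.267261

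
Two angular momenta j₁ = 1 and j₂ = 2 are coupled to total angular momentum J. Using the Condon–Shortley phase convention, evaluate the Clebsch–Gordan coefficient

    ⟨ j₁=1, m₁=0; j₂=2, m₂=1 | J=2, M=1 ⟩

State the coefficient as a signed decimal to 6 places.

√[5·1!1!3!/6! · 1!1!3!1!3!1!] = √(3/2)
  +(−1)^0/∏(0,1,1,3,0,0)! = 1/6  (running 1/6)
  +(−1)^1/∏(1,0,0,2,1,1)! = -1/2  (running -1/3)
⟨..|..⟩ = √(3/2)·(-1/3) = -0.408248

-0.408248  (= −√(1/6))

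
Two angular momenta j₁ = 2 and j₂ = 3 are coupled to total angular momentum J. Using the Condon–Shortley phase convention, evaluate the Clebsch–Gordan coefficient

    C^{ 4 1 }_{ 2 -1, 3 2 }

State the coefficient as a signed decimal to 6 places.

triangle: 1!*3!*5!/10! = 720/3628800
(j±m)!: 1!*3!*5!*1!*5!*3! = 518400
prefactor² = (2J+1)*Δ*N² = 6480/7
  k=0: +1/(0!*1!*3!*5!*0!*0!) = 1/720
  k=1: −1/(1!*0!*2!*4!*1!*1!) = -1/48
Σ = -7/360  ⇒  CG² = 6480/7*(-7/360)² = 7/20
CG = −√(7/20) = -0.591608

−√(7/20) ≈ -0.591608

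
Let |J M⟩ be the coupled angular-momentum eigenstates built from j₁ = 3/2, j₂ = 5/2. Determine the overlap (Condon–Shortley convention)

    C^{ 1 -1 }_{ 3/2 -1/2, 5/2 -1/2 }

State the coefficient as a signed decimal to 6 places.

+0.387298

j₁+j₂−J=3  J+j₁−j₂=0  J−j₁+j₂=2  j₁+j₂+J+1=6
(j₁±m₁, j₂±m₂, J±M) = (1,2,2,3,0,2)
P² = 12/5
sum k=2..2:
  [2] +1/4 = 1/4
S = 1/4
C² = P²·S² = 3/20 ; C = +0.387298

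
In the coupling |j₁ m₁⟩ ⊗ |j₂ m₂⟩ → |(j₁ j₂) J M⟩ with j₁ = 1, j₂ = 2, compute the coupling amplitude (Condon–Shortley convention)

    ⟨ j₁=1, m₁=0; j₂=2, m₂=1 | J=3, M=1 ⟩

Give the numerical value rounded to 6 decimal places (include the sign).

+√(8/15) = +0.730297

j₁+j₂−J=0  J+j₁−j₂=2  J−j₁+j₂=4  j₁+j₂+J+1=7
(j₁±m₁, j₂±m₂, J±M) = (1,1,3,1,4,2)
P² = 96/5
sum k=0..0:
  [0] +1/6 = 1/6
S = 1/6
C² = P²·S² = 8/15 ; C = +0.730297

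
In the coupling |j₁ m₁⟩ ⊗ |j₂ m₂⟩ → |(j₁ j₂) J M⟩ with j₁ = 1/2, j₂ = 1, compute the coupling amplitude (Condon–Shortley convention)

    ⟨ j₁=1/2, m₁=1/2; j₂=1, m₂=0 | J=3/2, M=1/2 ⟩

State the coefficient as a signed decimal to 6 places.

+0.816497

triangle: 0!*1!*2!/4! = 2/24
(j±m)!: 1!*0!*1!*1!*2!*1! = 2
prefactor² = (2J+1)*Δ*N² = 2/3
  k=0: +1/(0!*0!*0!*1!*1!*1!) = 1
Σ = 1  ⇒  CG² = 2/3*1² = 2/3
CG = +√(2/3) = +0.816497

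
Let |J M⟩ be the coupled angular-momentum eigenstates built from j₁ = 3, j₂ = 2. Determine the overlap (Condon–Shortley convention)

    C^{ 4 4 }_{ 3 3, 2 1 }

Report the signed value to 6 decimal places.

+√(3/5) = +0.774597

triangle: 1!×5!×3!/10! = 720/3628800
(j±m)!: 6!×0!×3!×1!×8!×0! = 174182400
prefactor² = (2J+1)×Δ×N² = 311040
  k=0: +1/(0!×1!×0!×3!×5!×0!) = 1/720
Σ = 1/720  ⇒  CG² = 311040×1/720² = 3/5
CG = +√(3/5) = +0.774597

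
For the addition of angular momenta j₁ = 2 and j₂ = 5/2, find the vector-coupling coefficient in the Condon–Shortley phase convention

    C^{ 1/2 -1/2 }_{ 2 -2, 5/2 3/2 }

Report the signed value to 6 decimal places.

+0.258199  (= +√(1/15))

j₁+j₂−J=4  J+j₁−j₂=0  J−j₁+j₂=1  j₁+j₂+J+1=6
(j₁±m₁, j₂±m₂, J±M) = (0,4,4,1,0,1)
P² = 192/5
sum k=4..4:
  [4] +1/24 = 1/24
S = 1/24
C² = P²·S² = 1/15 ; C = +0.258199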